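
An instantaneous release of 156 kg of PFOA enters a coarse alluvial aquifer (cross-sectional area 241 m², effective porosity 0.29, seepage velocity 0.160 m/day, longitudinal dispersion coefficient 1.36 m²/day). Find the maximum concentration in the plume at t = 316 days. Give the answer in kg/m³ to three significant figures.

The peak of an instantaneous 1D plume sits at x = vt; there the Gaussian factor is 1 and C_max = M/(n_e·A·√(4πDt)), where n_e·A is the pore area the mass is dissolved in.
√(4πDt) = √(4π × 1.36 × 316) = 73.49 m, so C_max = 156/(0.29 × 241 × 73.49) = 0.0304 kg/m³.

0.0304 kg/m³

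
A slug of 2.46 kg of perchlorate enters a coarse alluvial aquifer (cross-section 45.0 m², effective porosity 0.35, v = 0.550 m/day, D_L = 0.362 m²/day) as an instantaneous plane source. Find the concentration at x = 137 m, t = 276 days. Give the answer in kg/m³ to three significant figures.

For an instantaneous plane source, C(x,t) = M/(n_e·A·√(4πDt)) · exp(−(x−vt)²/(4Dt)), with n_e·A the pore (flow) area.
Plume center vt = 0.550 × 276 = 151.8 m, so the well at 137 m is 14.8 m upgradient of the peak.
√(4πDt) = 35.43 m, giving peak height M/(n_e·A·√(4πDt)) = 2.46/(0.35 × 45.0 × 35.43) = 0.004408 kg/m³.
(x−vt)²/(4Dt) = (-14.8)²/(4 × 0.362 × 276) = 0.5481; exp(−0.5481) = 0.5780.
C = 0.004408 × 0.5780 = 0.00255 kg/m³.

0.00255 kg/m³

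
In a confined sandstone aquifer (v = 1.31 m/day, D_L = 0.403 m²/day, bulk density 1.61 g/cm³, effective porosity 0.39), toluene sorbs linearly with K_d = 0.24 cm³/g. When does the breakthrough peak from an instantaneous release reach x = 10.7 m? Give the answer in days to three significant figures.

Retardation factor R = 1 + ρ_b·K_d/n = 1 + 1.61 × 0.24/0.39 = 1.991.
Sorption retards both mechanisms: v_R = v/R = 0.6580 m/day, D_R = D/R = 0.2024 m²/day.
Peak time from v_R²t² + 2D_R t − x² = 0: t = (√(D_R² + v_R²x²) − D_R)/v_R².
√(D_R² + v_R²x²) = √(0.2024² + 0.6580² × 10.7²) = 7.044; v_R² = 0.4330.
t = (7.044 − 0.2024)/0.4330 = 15.8 days.

15.8 days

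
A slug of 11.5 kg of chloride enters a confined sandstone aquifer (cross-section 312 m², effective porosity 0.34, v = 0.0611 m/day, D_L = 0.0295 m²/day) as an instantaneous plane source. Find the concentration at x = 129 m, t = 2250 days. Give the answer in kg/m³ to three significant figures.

0.00286 kg/m³

For an instantaneous plane source, C(x,t) = M/(n_e·A·√(4πDt)) · exp(−(x−vt)²/(4Dt)), with n_e·A the pore (flow) area.
Plume center vt = 0.0611 × 2250 = 137.475 m, so the well at 129 m is 8.475 m upgradient of the peak.
√(4πDt) = 28.88 m, giving peak height M/(n_e·A·√(4πDt)) = 11.5/(0.34 × 312 × 28.88) = 0.003754 kg/m³.
(x−vt)²/(4Dt) = (-8.475)²/(4 × 0.0295 × 2250) = 0.2705; exp(−0.2705) = 0.7630.
C = 0.003754 × 0.7630 = 0.00286 kg/m³.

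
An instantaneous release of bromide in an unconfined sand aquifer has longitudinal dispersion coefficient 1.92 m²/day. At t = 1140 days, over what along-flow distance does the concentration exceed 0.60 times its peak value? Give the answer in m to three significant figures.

The plume is Gaussian with σ = √(2Dt) = √(2 × 1.92 × 1140) = 66.16 m.
C/C_peak = exp(−Δx²/(2σ²)) = 0.60 ⇒ Δx = σ·√(−2 ln 0.60) = 66.16 × 1.011 = 66.89 m.
Width = 2Δx = 134 m.

134 m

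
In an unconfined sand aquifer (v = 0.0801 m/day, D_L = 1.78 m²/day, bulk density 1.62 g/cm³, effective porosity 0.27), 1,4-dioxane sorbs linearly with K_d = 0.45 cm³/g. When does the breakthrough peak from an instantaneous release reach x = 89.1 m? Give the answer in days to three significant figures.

Retardation factor R = 1 + ρ_b·K_d/n = 1 + 1.62 × 0.45/0.27 = 3.700.
Sorption retards both mechanisms: v_R = v/R = 0.02165 m/day, D_R = D/R = 0.4811 m²/day.
Peak time from v_R²t² + 2D_R t − x² = 0: t = (√(D_R² + v_R²x²) − D_R)/v_R².
√(D_R² + v_R²x²) = √(0.4811² + 0.02165² × 89.1²) = 1.988; v_R² = 0.0004687.
t = (1.988 − 0.4811)/0.0004687 = 3220 days.

3220 days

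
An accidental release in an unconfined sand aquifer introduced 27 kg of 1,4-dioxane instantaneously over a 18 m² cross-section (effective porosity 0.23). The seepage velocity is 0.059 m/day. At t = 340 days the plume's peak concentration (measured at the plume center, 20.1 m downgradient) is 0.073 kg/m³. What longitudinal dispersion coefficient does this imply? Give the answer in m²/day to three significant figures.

1.87 m²/day

At the plume center C_max = M/(n_e·A·√(4πDt)), so D = M²/(4πt·(n_e·A·C_max)²).
n_e·A·C_max = 0.23 × 18 × 0.073 = 0.3022 kg/m.
D = 27²/(4π × 340 × 0.3022²) = 1.87 m²/day.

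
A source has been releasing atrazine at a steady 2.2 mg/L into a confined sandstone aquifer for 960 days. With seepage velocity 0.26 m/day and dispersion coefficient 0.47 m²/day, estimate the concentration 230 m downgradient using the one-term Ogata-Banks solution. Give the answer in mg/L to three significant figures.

For a continuous step input, C/C₀ ≈ ½·erfc((x−vt)/(2√(Dt))).
vt = 0.26 × 960 = 249.6 m and 2√(Dt) = 2√(0.47 × 960) = 42.48 m.
Argument (x−vt)/(2√(Dt)) = (230 − 249.6)/42.48 = -0.4614; ½·erfc(-0.4614) = 0.7430.
C = 2.2 × 0.7430 = 1.63 mg/L.

1.63 mg/L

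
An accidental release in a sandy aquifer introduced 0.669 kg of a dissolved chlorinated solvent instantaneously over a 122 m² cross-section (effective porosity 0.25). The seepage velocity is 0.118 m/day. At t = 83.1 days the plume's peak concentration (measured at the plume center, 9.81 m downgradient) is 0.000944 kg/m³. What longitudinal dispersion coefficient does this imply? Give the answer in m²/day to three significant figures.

0.517 m²/day

At the plume center C_max = M/(n_e·A·√(4πDt)), so D = M²/(4πt·(n_e·A·C_max)²).
n_e·A·C_max = 0.25 × 122 × 0.000944 = 0.02879 kg/m.
D = 0.669²/(4π × 83.1 × 0.02879²) = 0.517 m²/day.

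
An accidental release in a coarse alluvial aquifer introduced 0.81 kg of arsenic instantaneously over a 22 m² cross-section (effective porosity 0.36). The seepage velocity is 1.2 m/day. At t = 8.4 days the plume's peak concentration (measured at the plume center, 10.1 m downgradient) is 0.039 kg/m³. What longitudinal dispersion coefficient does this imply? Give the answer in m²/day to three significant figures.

At the plume center C_max = M/(n_e·A·√(4πDt)), so D = M²/(4πt·(n_e·A·C_max)²).
n_e·A·C_max = 0.36 × 22 × 0.039 = 0.3089 kg/m.
D = 0.81²/(4π × 8.4 × 0.3089²) = 0.0651 m²/day.

0.0651 m²/day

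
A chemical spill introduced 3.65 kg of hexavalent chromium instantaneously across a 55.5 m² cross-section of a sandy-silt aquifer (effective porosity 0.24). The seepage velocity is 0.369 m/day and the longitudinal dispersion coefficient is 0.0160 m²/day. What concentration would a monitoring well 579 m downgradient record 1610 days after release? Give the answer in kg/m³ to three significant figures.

0.00167 kg/m³

For an instantaneous plane source, C(x,t) = M/(n_e·A·√(4πDt)) · exp(−(x−vt)²/(4Dt)), with n_e·A the pore (flow) area.
Plume center vt = 0.369 × 1610 = 594.09 m, so the well at 579 m is 15.09 m upgradient of the peak.
√(4πDt) = 17.99 m, giving peak height M/(n_e·A·√(4πDt)) = 3.65/(0.24 × 55.5 × 17.99) = 0.01523 kg/m³.
(x−vt)²/(4Dt) = (-15.09)²/(4 × 0.0160 × 1610) = 2.210; exp(−2.210) = 0.1097.
C = 0.01523 × 0.1097 = 0.00167 kg/m³.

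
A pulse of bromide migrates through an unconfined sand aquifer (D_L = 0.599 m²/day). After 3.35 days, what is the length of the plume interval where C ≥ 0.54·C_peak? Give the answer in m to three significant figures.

The plume is Gaussian with σ = √(2Dt) = √(2 × 0.599 × 3.35) = 2.003 m.
C/C_peak = exp(−Δx²/(2σ²)) = 0.54 ⇒ Δx = σ·√(−2 ln 0.54) = 2.003 × 1.110 = 2.223 m.
Width = 2Δx = 4.45 m.

4.45 m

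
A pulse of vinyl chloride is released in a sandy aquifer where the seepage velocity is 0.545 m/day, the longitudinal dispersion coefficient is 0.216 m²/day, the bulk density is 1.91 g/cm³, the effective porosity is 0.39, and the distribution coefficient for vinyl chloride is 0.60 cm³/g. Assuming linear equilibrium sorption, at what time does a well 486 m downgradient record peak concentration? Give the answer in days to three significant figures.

Retardation factor R = 1 + ρ_b·K_d/n = 1 + 1.91 × 0.60/0.39 = 3.938.
Sorption retards both mechanisms: v_R = v/R = 0.1384 m/day, D_R = D/R = 0.05485 m²/day.
Peak time from v_R²t² + 2D_R t − x² = 0: t = (√(D_R² + v_R²x²) − D_R)/v_R².
√(D_R² + v_R²x²) = √(0.05485² + 0.1384² × 486²) = 67.26; v_R² = 0.01915.
t = (67.26 − 0.05485)/0.01915 = 3510 days.

3510 days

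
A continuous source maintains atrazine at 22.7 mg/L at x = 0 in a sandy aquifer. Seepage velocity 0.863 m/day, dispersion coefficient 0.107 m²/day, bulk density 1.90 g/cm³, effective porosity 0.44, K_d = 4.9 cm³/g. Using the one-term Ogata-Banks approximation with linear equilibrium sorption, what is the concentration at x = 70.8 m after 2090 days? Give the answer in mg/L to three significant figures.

22.5 mg/L

Retardation factor R = 1 + ρ_b·K_d/n = 1 + 1.90 × 4.9/0.44 = 22.16.
Sorption retards both mechanisms: v_R = v/R = 0.03894 m/day, D_R = D/R = 0.004829 m²/day.
v_R·t = 0.03894 × 2090 = 81.3846 m; 2√(D_R t) = 6.354 m; argument = (70.8 − 81.3846)/6.354 = -1.666.
C = C₀ × ½·erfc(-1.666) = 22.7 × 0.9908 = 22.5 mg/L.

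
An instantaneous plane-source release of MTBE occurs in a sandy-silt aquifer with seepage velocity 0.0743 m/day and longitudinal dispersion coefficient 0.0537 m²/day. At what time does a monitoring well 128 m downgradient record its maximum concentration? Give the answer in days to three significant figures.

For the 1D instantaneous-source solution, setting ∂C/∂t = 0 at fixed x gives v²t² + 2Dt − x² = 0, so t = (√(D² + v²x²) − D)/v².
√(D² + v²x²) = √(0.0537² + 0.0743² × 128²) = 9.511; v² = 0.00552049.
t = (9.511 − 0.0537)/0.00552049 = 1710 days (vs. the pure-advection estimate x/v = 1720 d).

1710 days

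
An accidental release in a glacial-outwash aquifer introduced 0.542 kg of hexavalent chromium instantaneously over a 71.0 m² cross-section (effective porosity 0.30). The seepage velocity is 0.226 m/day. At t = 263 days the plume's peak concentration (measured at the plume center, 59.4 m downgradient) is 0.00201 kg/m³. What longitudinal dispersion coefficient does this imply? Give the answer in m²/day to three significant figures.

0.0485 m²/day

At the plume center C_max = M/(n_e·A·√(4πDt)), so D = M²/(4πt·(n_e·A·C_max)²).
n_e·A·C_max = 0.30 × 71.0 × 0.00201 = 0.04281 kg/m.
D = 0.542²/(4π × 263 × 0.04281²) = 0.0485 m²/day.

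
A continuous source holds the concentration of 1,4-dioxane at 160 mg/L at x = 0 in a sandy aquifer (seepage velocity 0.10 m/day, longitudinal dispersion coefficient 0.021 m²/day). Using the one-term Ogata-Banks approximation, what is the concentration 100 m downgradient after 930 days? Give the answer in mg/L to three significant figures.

21.0 mg/L

For a continuous step input, C/C₀ ≈ ½·erfc((x−vt)/(2√(Dt))).
vt = 0.10 × 930 = 93 m and 2√(Dt) = 2√(0.021 × 930) = 8.839 m.
Argument (x−vt)/(2√(Dt)) = (100 − 93)/8.839 = 0.7919; ½·erfc(0.7919) = 0.1314.
C = 160 × 0.1314 = 21.0 mg/L.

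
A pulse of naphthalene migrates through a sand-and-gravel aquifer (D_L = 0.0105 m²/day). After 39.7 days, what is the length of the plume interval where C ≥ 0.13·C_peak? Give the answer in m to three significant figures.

3.69 m

The plume is Gaussian with σ = √(2Dt) = √(2 × 0.0105 × 39.7) = 0.9131 m.
C/C_peak = exp(−Δx²/(2σ²)) = 0.13 ⇒ Δx = σ·√(−2 ln 0.13) = 0.9131 × 2.020 = 1.844 m.
Width = 2Δx = 3.69 m.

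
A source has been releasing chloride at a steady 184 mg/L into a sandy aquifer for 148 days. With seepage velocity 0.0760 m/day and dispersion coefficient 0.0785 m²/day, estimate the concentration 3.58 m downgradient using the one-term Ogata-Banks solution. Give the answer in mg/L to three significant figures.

For a continuous step input, C/C₀ ≈ ½·erfc((x−vt)/(2√(Dt))).
vt = 0.0760 × 148 = 11.248 m and 2√(Dt) = 2√(0.0785 × 148) = 6.817 m.
Argument (x−vt)/(2√(Dt)) = (3.58 − 11.248)/6.817 = -1.125; ½·erfc(-1.125) = 0.9442.
C = 184 × 0.9442 = 174 mg/L.

174 mg/L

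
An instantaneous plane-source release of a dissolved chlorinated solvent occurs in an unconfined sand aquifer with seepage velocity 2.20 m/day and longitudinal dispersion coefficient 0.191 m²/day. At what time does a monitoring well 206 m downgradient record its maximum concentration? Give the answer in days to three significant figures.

93.6 days

For the 1D instantaneous-source solution, setting ∂C/∂t = 0 at fixed x gives v²t² + 2Dt − x² = 0, so t = (√(D² + v²x²) − D)/v².
√(D² + v²x²) = √(0.191² + 2.20² × 206²) = 453.2; v² = 4.84.
t = (453.2 − 0.191)/4.84 = 93.6 days (vs. the pure-advection estimate x/v = 93.6 d).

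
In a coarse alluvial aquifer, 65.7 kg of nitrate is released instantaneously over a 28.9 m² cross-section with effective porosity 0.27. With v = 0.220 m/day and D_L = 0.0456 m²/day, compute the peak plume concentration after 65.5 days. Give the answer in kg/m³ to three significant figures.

The peak of an instantaneous 1D plume sits at x = vt; there the Gaussian factor is 1 and C_max = M/(n_e·A·√(4πDt)), where n_e·A is the pore area the mass is dissolved in.
√(4πDt) = √(4π × 0.0456 × 65.5) = 6.126 m, so C_max = 65.7/(0.27 × 28.9 × 6.126) = 1.37 kg/m³.

1.37 kg/m³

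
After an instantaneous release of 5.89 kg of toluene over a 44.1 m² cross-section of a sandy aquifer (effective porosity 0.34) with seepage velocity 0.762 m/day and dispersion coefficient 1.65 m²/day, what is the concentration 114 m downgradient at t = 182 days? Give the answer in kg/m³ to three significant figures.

For an instantaneous plane source, C(x,t) = M/(n_e·A·√(4πDt)) · exp(−(x−vt)²/(4Dt)), with n_e·A the pore (flow) area.
Plume center vt = 0.762 × 182 = 138.684 m, so the well at 114 m is 24.684 m upgradient of the peak.
√(4πDt) = 61.43 m, giving peak height M/(n_e·A·√(4πDt)) = 5.89/(0.34 × 44.1 × 61.43) = 0.006395 kg/m³.
(x−vt)²/(4Dt) = (-24.684)²/(4 × 1.65 × 182) = 0.5072; exp(−0.5072) = 0.6022.
C = 0.006395 × 0.6022 = 0.00385 kg/m³.

0.00385 kg/m³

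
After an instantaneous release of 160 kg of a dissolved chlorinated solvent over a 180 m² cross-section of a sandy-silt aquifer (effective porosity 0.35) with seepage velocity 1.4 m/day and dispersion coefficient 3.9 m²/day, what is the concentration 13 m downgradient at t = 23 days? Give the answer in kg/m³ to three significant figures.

0.0271 kg/m³

For an instantaneous plane source, C(x,t) = M/(n_e·A·√(4πDt)) · exp(−(x−vt)²/(4Dt)), with n_e·A the pore (flow) area.
Plume center vt = 1.4 × 23 = 32.2 m, so the well at 13 m is 19.2 m upgradient of the peak.
√(4πDt) = 33.57 m, giving peak height M/(n_e·A·√(4πDt)) = 160/(0.35 × 180 × 33.57) = 0.07565 kg/m³.
(x−vt)²/(4Dt) = (-19.2)²/(4 × 3.9 × 23) = 1.027; exp(−1.027) = 0.3581.
C = 0.07565 × 0.3581 = 0.0271 kg/m³.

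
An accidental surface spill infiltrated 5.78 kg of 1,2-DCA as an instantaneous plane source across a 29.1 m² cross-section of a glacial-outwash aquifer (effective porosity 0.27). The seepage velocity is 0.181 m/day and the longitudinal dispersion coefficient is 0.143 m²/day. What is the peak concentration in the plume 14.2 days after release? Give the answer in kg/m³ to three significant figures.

0.146 kg/m³

The peak of an instantaneous 1D plume sits at x = vt; there the Gaussian factor is 1 and C_max = M/(n_e·A·√(4πDt)), where n_e·A is the pore area the mass is dissolved in.
√(4πDt) = √(4π × 0.143 × 14.2) = 5.051 m, so C_max = 5.78/(0.27 × 29.1 × 5.051) = 0.146 kg/m³.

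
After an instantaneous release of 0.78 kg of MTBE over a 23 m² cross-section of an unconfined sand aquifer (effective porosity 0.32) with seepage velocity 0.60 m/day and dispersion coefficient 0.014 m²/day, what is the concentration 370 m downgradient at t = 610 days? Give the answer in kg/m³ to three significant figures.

0.00640 kg/m³

For an instantaneous plane source, C(x,t) = M/(n_e·A·√(4πDt)) · exp(−(x−vt)²/(4Dt)), with n_e·A the pore (flow) area.
Plume center vt = 0.60 × 610 = 366 m, so the well at 370 m is 4 m downgradient of the peak.
√(4πDt) = 10.36 m, giving peak height M/(n_e·A·√(4πDt)) = 0.78/(0.32 × 23 × 10.36) = 0.01023 kg/m³.
(x−vt)²/(4Dt) = (4)²/(4 × 0.014 × 610) = 0.4684; exp(−0.4684) = 0.6260.
C = 0.01023 × 0.6260 = 0.00640 kg/m³.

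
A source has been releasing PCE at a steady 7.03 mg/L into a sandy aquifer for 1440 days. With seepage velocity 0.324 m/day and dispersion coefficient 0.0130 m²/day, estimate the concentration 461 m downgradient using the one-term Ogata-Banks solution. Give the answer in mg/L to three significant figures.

5.75 mg/L

For a continuous step input, C/C₀ ≈ ½·erfc((x−vt)/(2√(Dt))).
vt = 0.324 × 1440 = 466.56 m and 2√(Dt) = 2√(0.0130 × 1440) = 8.653 m.
Argument (x−vt)/(2√(Dt)) = (461 − 466.56)/8.653 = -0.6426; ½·erfc(-0.6426) = 0.8183.
C = 7.03 × 0.8183 = 5.75 mg/L.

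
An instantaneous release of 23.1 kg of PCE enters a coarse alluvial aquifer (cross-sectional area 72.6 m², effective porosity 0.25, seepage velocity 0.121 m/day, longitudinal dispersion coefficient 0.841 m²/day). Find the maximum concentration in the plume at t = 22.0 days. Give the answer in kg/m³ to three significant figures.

0.0835 kg/m³

The peak of an instantaneous 1D plume sits at x = vt; there the Gaussian factor is 1 and C_max = M/(n_e·A·√(4πDt)), where n_e·A is the pore area the mass is dissolved in.
√(4πDt) = √(4π × 0.841 × 22.0) = 15.25 m, so C_max = 23.1/(0.25 × 72.6 × 15.25) = 0.0835 kg/m³.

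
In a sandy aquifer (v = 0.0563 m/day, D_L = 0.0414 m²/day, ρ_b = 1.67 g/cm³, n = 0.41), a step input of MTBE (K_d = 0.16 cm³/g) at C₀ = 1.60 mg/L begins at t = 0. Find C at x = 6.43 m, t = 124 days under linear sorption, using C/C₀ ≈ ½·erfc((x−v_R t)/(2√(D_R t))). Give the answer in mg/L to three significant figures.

0.301 mg/L

Retardation factor R = 1 + ρ_b·K_d/n = 1 + 1.67 × 0.16/0.41 = 1.652.
Sorption retards both mechanisms: v_R = v/R = 0.03408 m/day, D_R = D/R = 0.02506 m²/day.
v_R·t = 0.03408 × 124 = 4.22592 m; 2√(D_R t) = 3.526 m; argument = (6.43 − 4.22592)/3.526 = 0.6251.
C = C₀ × ½·erfc(0.6251) = 1.60 × 0.1883 = 0.301 mg/L.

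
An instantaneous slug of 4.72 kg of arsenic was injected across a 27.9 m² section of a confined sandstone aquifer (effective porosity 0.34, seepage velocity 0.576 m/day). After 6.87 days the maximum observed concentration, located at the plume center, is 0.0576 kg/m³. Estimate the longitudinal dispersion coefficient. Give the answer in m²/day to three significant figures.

At the plume center C_max = M/(n_e·A·√(4πDt)), so D = M²/(4πt·(n_e·A·C_max)²).
n_e·A·C_max = 0.34 × 27.9 × 0.0576 = 0.5464 kg/m.
D = 4.72²/(4π × 6.87 × 0.5464²) = 0.864 m²/day.

0.864 m²/day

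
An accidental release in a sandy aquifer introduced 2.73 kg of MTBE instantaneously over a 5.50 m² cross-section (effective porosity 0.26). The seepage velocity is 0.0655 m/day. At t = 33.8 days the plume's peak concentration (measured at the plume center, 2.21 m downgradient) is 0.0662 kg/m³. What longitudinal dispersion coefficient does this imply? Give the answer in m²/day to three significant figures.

At the plume center C_max = M/(n_e·A·√(4πDt)), so D = M²/(4πt·(n_e·A·C_max)²).
n_e·A·C_max = 0.26 × 5.50 × 0.0662 = 0.09467 kg/m.
D = 2.73²/(4π × 33.8 × 0.09467²) = 1.96 m²/day.

1.96 m²/day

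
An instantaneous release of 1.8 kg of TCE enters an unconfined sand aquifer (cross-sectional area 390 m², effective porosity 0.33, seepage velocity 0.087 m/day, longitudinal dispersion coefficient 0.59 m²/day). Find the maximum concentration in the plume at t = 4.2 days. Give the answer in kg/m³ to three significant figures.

0.00251 kg/m³

The peak of an instantaneous 1D plume sits at x = vt; there the Gaussian factor is 1 and C_max = M/(n_e·A·√(4πDt)), where n_e·A is the pore area the mass is dissolved in.
√(4πDt) = √(4π × 0.59 × 4.2) = 5.580 m, so C_max = 1.8/(0.33 × 390 × 5.580) = 0.00251 kg/m³.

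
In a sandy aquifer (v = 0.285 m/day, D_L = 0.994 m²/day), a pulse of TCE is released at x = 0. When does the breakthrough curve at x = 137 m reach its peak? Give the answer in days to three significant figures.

For the 1D instantaneous-source solution, setting ∂C/∂t = 0 at fixed x gives v²t² + 2Dt − x² = 0, so t = (√(D² + v²x²) − D)/v².
√(D² + v²x²) = √(0.994² + 0.285² × 137²) = 39.06; v² = 0.081225.
t = (39.06 − 0.994)/0.081225 = 469 days (vs. the pure-advection estimate x/v = 481 d).

469 days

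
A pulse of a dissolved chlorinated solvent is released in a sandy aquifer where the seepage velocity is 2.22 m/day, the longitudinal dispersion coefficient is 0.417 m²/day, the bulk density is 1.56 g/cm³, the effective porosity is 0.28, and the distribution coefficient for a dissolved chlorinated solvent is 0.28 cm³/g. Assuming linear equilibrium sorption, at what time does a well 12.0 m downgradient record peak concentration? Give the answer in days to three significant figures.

Retardation factor R = 1 + ρ_b·K_d/n = 1 + 1.56 × 0.28/0.28 = 2.560.
Sorption retards both mechanisms: v_R = v/R = 0.8672 m/day, D_R = D/R = 0.1629 m²/day.
Peak time from v_R²t² + 2D_R t − x² = 0: t = (√(D_R² + v_R²x²) − D_R)/v_R².
√(D_R² + v_R²x²) = √(0.1629² + 0.8672² × 12.0²) = 10.41; v_R² = 0.7520.
t = (10.41 − 0.1629)/0.7520 = 13.6 days.

13.6 days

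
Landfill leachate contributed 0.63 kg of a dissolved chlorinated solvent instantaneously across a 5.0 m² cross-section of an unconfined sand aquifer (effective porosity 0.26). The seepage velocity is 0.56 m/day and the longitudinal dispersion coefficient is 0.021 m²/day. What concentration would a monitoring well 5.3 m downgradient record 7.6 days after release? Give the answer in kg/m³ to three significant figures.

0.0621 kg/m³

For an instantaneous plane source, C(x,t) = M/(n_e·A·√(4πDt)) · exp(−(x−vt)²/(4Dt)), with n_e·A the pore (flow) area.
Plume center vt = 0.56 × 7.6 = 4.256 m, so the well at 5.3 m is 1.044 m downgradient of the peak.
√(4πDt) = 1.416 m, giving peak height M/(n_e·A·√(4πDt)) = 0.63/(0.26 × 5.0 × 1.416) = 0.3422 kg/m³.
(x−vt)²/(4Dt) = (1.044)²/(4 × 0.021 × 7.6) = 1.707; exp(−1.707) = 0.1814.
C = 0.3422 × 0.1814 = 0.0621 kg/m³.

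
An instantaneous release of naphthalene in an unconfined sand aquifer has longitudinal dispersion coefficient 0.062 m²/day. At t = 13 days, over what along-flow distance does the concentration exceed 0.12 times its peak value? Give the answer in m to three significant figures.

The plume is Gaussian with σ = √(2Dt) = √(2 × 0.062 × 13) = 1.270 m.
C/C_peak = exp(−Δx²/(2σ²)) = 0.12 ⇒ Δx = σ·√(−2 ln 0.12) = 1.270 × 2.059 = 2.615 m.
Width = 2Δx = 5.23 m.

5.23 m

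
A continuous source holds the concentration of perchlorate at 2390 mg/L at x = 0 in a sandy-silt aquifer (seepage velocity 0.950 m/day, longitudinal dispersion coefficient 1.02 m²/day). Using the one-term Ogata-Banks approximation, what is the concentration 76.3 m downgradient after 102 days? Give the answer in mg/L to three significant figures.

For a continuous step input, C/C₀ ≈ ½·erfc((x−vt)/(2√(Dt))).
vt = 0.950 × 102 = 96.9 m and 2√(Dt) = 2√(1.02 × 102) = 20.40 m.
Argument (x−vt)/(2√(Dt)) = (76.3 − 96.9)/20.40 = -1.010; ½·erfc(-1.010) = 0.9234.
C = 2390 × 0.9234 = 2210 mg/L.

2210 mg/L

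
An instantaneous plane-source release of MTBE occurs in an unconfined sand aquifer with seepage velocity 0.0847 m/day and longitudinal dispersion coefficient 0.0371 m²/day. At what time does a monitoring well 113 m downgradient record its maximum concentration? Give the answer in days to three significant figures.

For the 1D instantaneous-source solution, setting ∂C/∂t = 0 at fixed x gives v²t² + 2Dt − x² = 0, so t = (√(D² + v²x²) − D)/v².
√(D² + v²x²) = √(0.0371² + 0.0847² × 113²) = 9.571; v² = 0.00717409.
t = (9.571 − 0.0371)/0.00717409 = 1330 days (vs. the pure-advection estimate x/v = 1330 d).

1330 days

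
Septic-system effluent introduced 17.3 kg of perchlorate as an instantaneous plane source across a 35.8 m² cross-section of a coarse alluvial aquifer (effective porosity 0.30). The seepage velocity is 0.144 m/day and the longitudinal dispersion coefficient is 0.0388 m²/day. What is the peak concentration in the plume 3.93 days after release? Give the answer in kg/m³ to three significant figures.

The peak of an instantaneous 1D plume sits at x = vt; there the Gaussian factor is 1 and C_max = M/(n_e·A·√(4πDt)), where n_e·A is the pore area the mass is dissolved in.
√(4πDt) = √(4π × 0.0388 × 3.93) = 1.384 m, so C_max = 17.3/(0.30 × 35.8 × 1.384) = 1.16 kg/m³.

1.16 kg/m³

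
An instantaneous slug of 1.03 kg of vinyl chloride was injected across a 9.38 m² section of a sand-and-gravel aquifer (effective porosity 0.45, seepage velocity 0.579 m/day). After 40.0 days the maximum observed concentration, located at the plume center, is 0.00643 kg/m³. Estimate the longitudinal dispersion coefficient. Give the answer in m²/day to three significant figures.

At the plume center C_max = M/(n_e·A·√(4πDt)), so D = M²/(4πt·(n_e·A·C_max)²).
n_e·A·C_max = 0.45 × 9.38 × 0.00643 = 0.02714 kg/m.
D = 1.03²/(4π × 40.0 × 0.02714²) = 2.87 m²/day.

2.87 m²/day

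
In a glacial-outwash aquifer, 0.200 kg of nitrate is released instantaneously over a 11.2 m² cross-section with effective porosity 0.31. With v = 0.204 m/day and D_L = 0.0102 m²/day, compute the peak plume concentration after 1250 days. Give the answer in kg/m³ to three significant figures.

0.00455 kg/m³

The peak of an instantaneous 1D plume sits at x = vt; there the Gaussian factor is 1 and C_max = M/(n_e·A·√(4πDt)), where n_e·A is the pore area the mass is dissolved in.
√(4πDt) = √(4π × 0.0102 × 1250) = 12.66 m, so C_max = 0.200/(0.31 × 11.2 × 12.66) = 0.00455 kg/m³.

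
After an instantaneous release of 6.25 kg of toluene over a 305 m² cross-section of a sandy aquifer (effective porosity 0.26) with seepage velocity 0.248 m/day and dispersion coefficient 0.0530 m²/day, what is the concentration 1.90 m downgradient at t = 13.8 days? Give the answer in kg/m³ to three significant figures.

For an instantaneous plane source, C(x,t) = M/(n_e·A·√(4πDt)) · exp(−(x−vt)²/(4Dt)), with n_e·A the pore (flow) area.
Plume center vt = 0.248 × 13.8 = 3.4224 m, so the well at 1.90 m is 1.5224 m upgradient of the peak.
√(4πDt) = 3.032 m, giving peak height M/(n_e·A·√(4πDt)) = 6.25/(0.26 × 305 × 3.032) = 0.02599 kg/m³.
(x−vt)²/(4Dt) = (-1.5224)²/(4 × 0.0530 × 13.8) = 0.7922; exp(−0.7922) = 0.4528.
C = 0.02599 × 0.4528 = 0.0118 kg/m³.

0.0118 kg/m³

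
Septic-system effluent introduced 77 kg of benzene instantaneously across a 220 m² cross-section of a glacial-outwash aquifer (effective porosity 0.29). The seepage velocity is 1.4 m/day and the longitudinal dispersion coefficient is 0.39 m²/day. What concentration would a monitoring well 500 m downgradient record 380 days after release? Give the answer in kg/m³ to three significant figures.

0.00497 kg/m³

For an instantaneous plane source, C(x,t) = M/(n_e·A·√(4πDt)) · exp(−(x−vt)²/(4Dt)), with n_e·A the pore (flow) area.
Plume center vt = 1.4 × 380 = 532 m, so the well at 500 m is 32 m upgradient of the peak.
√(4πDt) = 43.15 m, giving peak height M/(n_e·A·√(4πDt)) = 77/(0.29 × 220 × 43.15) = 0.02797 kg/m³.
(x−vt)²/(4Dt) = (-32)²/(4 × 0.39 × 380) = 1.727; exp(−1.727) = 0.1778.
C = 0.02797 × 0.1778 = 0.00497 kg/m³.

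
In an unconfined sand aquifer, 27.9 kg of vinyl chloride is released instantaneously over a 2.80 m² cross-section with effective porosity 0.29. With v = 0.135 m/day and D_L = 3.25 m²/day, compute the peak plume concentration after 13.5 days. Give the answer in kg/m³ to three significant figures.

The peak of an instantaneous 1D plume sits at x = vt; there the Gaussian factor is 1 and C_max = M/(n_e·A·√(4πDt)), where n_e·A is the pore area the mass is dissolved in.
√(4πDt) = √(4π × 3.25 × 13.5) = 23.48 m, so C_max = 27.9/(0.29 × 2.80 × 23.48) = 1.46 kg/m³.

1.46 kg/m³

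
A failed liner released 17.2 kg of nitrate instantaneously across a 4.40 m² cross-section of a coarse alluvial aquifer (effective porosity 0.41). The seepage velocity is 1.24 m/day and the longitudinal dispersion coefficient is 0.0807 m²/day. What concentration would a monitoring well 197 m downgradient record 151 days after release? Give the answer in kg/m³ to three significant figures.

0.109 kg/m³

For an instantaneous plane source, C(x,t) = M/(n_e·A·√(4πDt)) · exp(−(x−vt)²/(4Dt)), with n_e·A the pore (flow) area.
Plume center vt = 1.24 × 151 = 187.24 m, so the well at 197 m is 9.76 m downgradient of the peak.
√(4πDt) = 12.37 m, giving peak height M/(n_e·A·√(4πDt)) = 17.2/(0.41 × 4.40 × 12.37) = 0.7708 kg/m³.
(x−vt)²/(4Dt) = (9.76)²/(4 × 0.0807 × 151) = 1.954; exp(−1.954) = 0.1417.
C = 0.7708 × 0.1417 = 0.109 kg/m³.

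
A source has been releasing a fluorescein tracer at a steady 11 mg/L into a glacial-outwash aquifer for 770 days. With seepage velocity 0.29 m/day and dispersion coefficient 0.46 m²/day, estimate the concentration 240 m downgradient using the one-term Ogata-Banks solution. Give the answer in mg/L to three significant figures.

2.92 mg/L

For a continuous step input, C/C₀ ≈ ½·erfc((x−vt)/(2√(Dt))).
vt = 0.29 × 770 = 223.3 m and 2√(Dt) = 2√(0.46 × 770) = 37.64 m.
Argument (x−vt)/(2√(Dt)) = (240 − 223.3)/37.64 = 0.4437; ½·erfc(0.4437) = 0.2652.
C = 11 × 0.2652 = 2.92 mg/L.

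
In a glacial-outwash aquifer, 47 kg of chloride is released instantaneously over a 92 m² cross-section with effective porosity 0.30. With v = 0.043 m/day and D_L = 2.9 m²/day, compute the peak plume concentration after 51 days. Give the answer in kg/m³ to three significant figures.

The peak of an instantaneous 1D plume sits at x = vt; there the Gaussian factor is 1 and C_max = M/(n_e·A·√(4πDt)), where n_e·A is the pore area the mass is dissolved in.
√(4πDt) = √(4π × 2.9 × 51) = 43.11 m, so C_max = 47/(0.30 × 92 × 43.11) = 0.0395 kg/m³.

0.0395 kg/m³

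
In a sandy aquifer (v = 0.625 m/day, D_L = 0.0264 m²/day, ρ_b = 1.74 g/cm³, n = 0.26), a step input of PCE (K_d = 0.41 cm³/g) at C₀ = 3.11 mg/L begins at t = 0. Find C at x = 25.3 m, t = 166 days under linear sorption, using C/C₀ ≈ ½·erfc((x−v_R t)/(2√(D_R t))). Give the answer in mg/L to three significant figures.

Retardation factor R = 1 + ρ_b·K_d/n = 1 + 1.74 × 0.41/0.26 = 3.744.
Sorption retards both mechanisms: v_R = v/R = 0.1669 m/day, D_R = D/R = 0.007051 m²/day.
v_R·t = 0.1669 × 166 = 27.7054 m; 2√(D_R t) = 2.164 m; argument = (25.3 − 27.7054)/2.164 = -1.112.
C = C₀ × ½·erfc(-1.112) = 3.11 × 0.9421 = 2.93 mg/L.

2.93 mg/L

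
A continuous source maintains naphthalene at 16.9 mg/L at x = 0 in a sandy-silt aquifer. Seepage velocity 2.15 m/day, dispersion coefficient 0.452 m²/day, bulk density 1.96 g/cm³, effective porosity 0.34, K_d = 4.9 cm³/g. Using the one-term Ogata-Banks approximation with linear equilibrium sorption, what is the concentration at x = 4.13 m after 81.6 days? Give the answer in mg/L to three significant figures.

Retardation factor R = 1 + ρ_b·K_d/n = 1 + 1.96 × 4.9/0.34 = 29.25.
Sorption retards both mechanisms: v_R = v/R = 0.07350 m/day, D_R = D/R = 0.01545 m²/day.
v_R·t = 0.07350 × 81.6 = 5.9976 m; 2√(D_R t) = 2.246 m; argument = (4.13 − 5.9976)/2.246 = -0.8315.
C = C₀ × ½·erfc(-0.8315) = 16.9 × 0.8802 = 14.9 mg/L.

14.9 mg/L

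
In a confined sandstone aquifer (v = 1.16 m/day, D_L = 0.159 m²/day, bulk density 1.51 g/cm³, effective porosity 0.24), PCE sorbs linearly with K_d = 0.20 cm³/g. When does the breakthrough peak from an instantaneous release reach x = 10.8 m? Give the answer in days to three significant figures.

20.8 days

Retardation factor R = 1 + ρ_b·K_d/n = 1 + 1.51 × 0.20/0.24 = 2.258.
Sorption retards both mechanisms: v_R = v/R = 0.5137 m/day, D_R = D/R = 0.07042 m²/day.
Peak time from v_R²t² + 2D_R t − x² = 0: t = (√(D_R² + v_R²x²) − D_R)/v_R².
√(D_R² + v_R²x²) = √(0.07042² + 0.5137² × 10.8²) = 5.548; v_R² = 0.2639.
t = (5.548 − 0.07042)/0.2639 = 20.8 days.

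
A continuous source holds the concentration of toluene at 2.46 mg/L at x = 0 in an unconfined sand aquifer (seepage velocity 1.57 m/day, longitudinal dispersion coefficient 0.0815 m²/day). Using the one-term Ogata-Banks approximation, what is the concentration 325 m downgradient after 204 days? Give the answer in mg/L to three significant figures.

For a continuous step input, C/C₀ ≈ ½·erfc((x−vt)/(2√(Dt))).
vt = 1.57 × 204 = 320.28 m and 2√(Dt) = 2√(0.0815 × 204) = 8.155 m.
Argument (x−vt)/(2√(Dt)) = (325 − 320.28)/8.155 = 0.5788; ½·erfc(0.5788) = 0.2065.
C = 2.46 × 0.2065 = 0.508 mg/L.

0.508 mg/L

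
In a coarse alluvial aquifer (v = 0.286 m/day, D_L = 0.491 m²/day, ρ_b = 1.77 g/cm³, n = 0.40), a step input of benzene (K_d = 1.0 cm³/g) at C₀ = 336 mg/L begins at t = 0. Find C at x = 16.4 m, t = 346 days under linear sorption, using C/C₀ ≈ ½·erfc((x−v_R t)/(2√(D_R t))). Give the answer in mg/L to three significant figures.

Retardation factor R = 1 + ρ_b·K_d/n = 1 + 1.77 × 1.0/0.40 = 5.425.
Sorption retards both mechanisms: v_R = v/R = 0.05272 m/day, D_R = D/R = 0.09051 m²/day.
v_R·t = 0.05272 × 346 = 18.24112 m; 2√(D_R t) = 11.19 m; argument = (16.4 − 18.24112)/11.19 = -0.1645.
C = C₀ × ½·erfc(-0.1645) = 336 × 0.5920 = 199 mg/L.

199 mg/L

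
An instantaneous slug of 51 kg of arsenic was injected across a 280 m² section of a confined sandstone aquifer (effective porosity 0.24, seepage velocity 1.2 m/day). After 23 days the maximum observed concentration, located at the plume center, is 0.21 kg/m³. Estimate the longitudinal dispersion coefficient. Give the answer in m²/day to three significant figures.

0.0452 m²/day

At the plume center C_max = M/(n_e·A·√(4πDt)), so D = M²/(4πt·(n_e·A·C_max)²).
n_e·A·C_max = 0.24 × 280 × 0.21 = 14.11 kg/m.
D = 51²/(4π × 23 × 14.11²) = 0.0452 m²/day.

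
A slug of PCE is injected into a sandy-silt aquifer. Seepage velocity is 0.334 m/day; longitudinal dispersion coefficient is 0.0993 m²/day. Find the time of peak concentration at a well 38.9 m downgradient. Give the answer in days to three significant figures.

116 days

For the 1D instantaneous-source solution, setting ∂C/∂t = 0 at fixed x gives v²t² + 2Dt − x² = 0, so t = (√(D² + v²x²) − D)/v².
√(D² + v²x²) = √(0.0993² + 0.334² × 38.9²) = 12.99; v² = 0.111556.
t = (12.99 − 0.0993)/0.111556 = 116 days (vs. the pure-advection estimate x/v = 116 d).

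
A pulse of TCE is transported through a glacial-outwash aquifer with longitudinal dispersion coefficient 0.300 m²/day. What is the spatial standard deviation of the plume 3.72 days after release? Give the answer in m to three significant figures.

1.49 m

Dispersive spreading gives a Gaussian with σ² = 2Dt; advection only shifts the center.
σ = √(2 × 0.300 × 3.72) = 1.49 m.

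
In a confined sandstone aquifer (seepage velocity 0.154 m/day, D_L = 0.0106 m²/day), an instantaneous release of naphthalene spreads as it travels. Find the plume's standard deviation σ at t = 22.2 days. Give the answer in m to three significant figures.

Dispersive spreading gives a Gaussian with σ² = 2Dt; advection only shifts the center.
σ = √(2 × 0.0106 × 22.2) = 0.686 m.

0.686 m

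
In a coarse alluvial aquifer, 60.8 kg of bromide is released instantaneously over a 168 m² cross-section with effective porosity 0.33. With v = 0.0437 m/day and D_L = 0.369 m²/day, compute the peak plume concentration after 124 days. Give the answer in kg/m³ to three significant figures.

The peak of an instantaneous 1D plume sits at x = vt; there the Gaussian factor is 1 and C_max = M/(n_e·A·√(4πDt)), where n_e·A is the pore area the mass is dissolved in.
√(4πDt) = √(4π × 0.369 × 124) = 23.98 m, so C_max = 60.8/(0.33 × 168 × 23.98) = 0.0457 kg/m³.

0.0457 kg/m³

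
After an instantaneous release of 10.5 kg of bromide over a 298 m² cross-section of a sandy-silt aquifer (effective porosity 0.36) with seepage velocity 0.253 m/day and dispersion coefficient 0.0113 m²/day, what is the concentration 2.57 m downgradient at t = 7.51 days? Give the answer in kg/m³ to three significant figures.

For an instantaneous plane source, C(x,t) = M/(n_e·A·√(4πDt)) · exp(−(x−vt)²/(4Dt)), with n_e·A the pore (flow) area.
Plume center vt = 0.253 × 7.51 = 1.90003 m, so the well at 2.57 m is 0.66997 m downgradient of the peak.
√(4πDt) = 1.033 m, giving peak height M/(n_e·A·√(4πDt)) = 10.5/(0.36 × 298 × 1.033) = 0.09475 kg/m³.
(x−vt)²/(4Dt) = (0.66997)²/(4 × 0.0113 × 7.51) = 1.322; exp(−1.322) = 0.2666.
C = 0.09475 × 0.2666 = 0.0253 kg/m³.

0.0253 kg/m³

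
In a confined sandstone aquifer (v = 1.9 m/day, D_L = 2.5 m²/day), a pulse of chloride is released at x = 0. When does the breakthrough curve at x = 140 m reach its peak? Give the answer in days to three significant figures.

73.0 days

For the 1D instantaneous-source solution, setting ∂C/∂t = 0 at fixed x gives v²t² + 2Dt − x² = 0, so t = (√(D² + v²x²) − D)/v².
√(D² + v²x²) = √(2.5² + 1.9² × 140²) = 266.0; v² = 3.61.
t = (266.0 − 2.5)/3.61 = 73.0 days (vs. the pure-advection estimate x/v = 73.7 d).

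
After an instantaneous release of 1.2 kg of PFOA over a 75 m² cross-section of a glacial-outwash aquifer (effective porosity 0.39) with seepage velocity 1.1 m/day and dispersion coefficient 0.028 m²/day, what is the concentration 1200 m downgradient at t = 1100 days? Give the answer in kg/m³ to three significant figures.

For an instantaneous plane source, C(x,t) = M/(n_e·A·√(4πDt)) · exp(−(x−vt)²/(4Dt)), with n_e·A the pore (flow) area.
Plume center vt = 1.1 × 1100 = 1210 m, so the well at 1200 m is 10 m upgradient of the peak.
√(4πDt) = 19.67 m, giving peak height M/(n_e·A·√(4πDt)) = 1.2/(0.39 × 75 × 19.67) = 0.002086 kg/m³.
(x−vt)²/(4Dt) = (-10)²/(4 × 0.028 × 1100) = 0.8117; exp(−0.8117) = 0.4441.
C = 0.002086 × 0.4441 = 0.000926 kg/m³.

0.000926 kg/m³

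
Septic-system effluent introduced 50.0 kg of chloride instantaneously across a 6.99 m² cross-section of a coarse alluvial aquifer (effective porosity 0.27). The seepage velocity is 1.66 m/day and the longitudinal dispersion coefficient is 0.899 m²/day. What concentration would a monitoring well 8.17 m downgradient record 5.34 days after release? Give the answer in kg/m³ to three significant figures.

For an instantaneous plane source, C(x,t) = M/(n_e·A·√(4πDt)) · exp(−(x−vt)²/(4Dt)), with n_e·A the pore (flow) area.
Plume center vt = 1.66 × 5.34 = 8.8644 m, so the well at 8.17 m is 0.6944 m upgradient of the peak.
√(4πDt) = 7.767 m, giving peak height M/(n_e·A·√(4πDt)) = 50.0/(0.27 × 6.99 × 7.767) = 3.411 kg/m³.
(x−vt)²/(4Dt) = (-0.6944)²/(4 × 0.899 × 5.34) = 0.02511; exp(−0.02511) = 0.9752.
C = 3.411 × 0.9752 = 3.33 kg/m³.

3.33 kg/m³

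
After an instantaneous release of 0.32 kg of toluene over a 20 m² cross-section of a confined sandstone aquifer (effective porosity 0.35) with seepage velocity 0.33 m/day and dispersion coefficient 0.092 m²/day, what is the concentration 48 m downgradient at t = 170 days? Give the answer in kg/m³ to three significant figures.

0.00114 kg/m³

For an instantaneous plane source, C(x,t) = M/(n_e·A·√(4πDt)) · exp(−(x−vt)²/(4Dt)), with n_e·A the pore (flow) area.
Plume center vt = 0.33 × 170 = 56.1 m, so the well at 48 m is 8.1 m upgradient of the peak.
√(4πDt) = 14.02 m, giving peak height M/(n_e·A·√(4πDt)) = 0.32/(0.35 × 20 × 14.02) = 0.003261 kg/m³.
(x−vt)²/(4Dt) = (-8.1)²/(4 × 0.092 × 170) = 1.049; exp(−1.049) = 0.3503.
C = 0.003261 × 0.3503 = 0.00114 kg/m³.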